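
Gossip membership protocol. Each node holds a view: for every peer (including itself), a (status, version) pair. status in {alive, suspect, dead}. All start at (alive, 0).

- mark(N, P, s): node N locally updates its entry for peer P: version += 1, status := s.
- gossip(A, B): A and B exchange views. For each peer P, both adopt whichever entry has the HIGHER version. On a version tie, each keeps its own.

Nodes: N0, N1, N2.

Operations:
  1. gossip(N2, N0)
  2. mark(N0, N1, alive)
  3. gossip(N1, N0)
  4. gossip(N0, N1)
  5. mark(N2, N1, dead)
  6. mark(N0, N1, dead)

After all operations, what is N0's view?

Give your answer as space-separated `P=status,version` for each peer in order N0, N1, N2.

Answer: N0=alive,0 N1=dead,2 N2=alive,0

Derivation:
Op 1: gossip N2<->N0 -> N2.N0=(alive,v0) N2.N1=(alive,v0) N2.N2=(alive,v0) | N0.N0=(alive,v0) N0.N1=(alive,v0) N0.N2=(alive,v0)
Op 2: N0 marks N1=alive -> (alive,v1)
Op 3: gossip N1<->N0 -> N1.N0=(alive,v0) N1.N1=(alive,v1) N1.N2=(alive,v0) | N0.N0=(alive,v0) N0.N1=(alive,v1) N0.N2=(alive,v0)
Op 4: gossip N0<->N1 -> N0.N0=(alive,v0) N0.N1=(alive,v1) N0.N2=(alive,v0) | N1.N0=(alive,v0) N1.N1=(alive,v1) N1.N2=(alive,v0)
Op 5: N2 marks N1=dead -> (dead,v1)
Op 6: N0 marks N1=dead -> (dead,v2)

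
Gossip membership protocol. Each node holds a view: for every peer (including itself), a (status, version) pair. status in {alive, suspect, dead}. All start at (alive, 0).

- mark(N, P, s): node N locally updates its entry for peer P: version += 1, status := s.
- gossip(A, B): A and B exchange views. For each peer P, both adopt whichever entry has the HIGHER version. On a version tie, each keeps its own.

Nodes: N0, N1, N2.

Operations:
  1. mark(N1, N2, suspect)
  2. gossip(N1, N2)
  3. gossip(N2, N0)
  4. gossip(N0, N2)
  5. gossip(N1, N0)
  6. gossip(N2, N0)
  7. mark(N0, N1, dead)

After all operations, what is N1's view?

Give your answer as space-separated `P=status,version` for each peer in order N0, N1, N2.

Op 1: N1 marks N2=suspect -> (suspect,v1)
Op 2: gossip N1<->N2 -> N1.N0=(alive,v0) N1.N1=(alive,v0) N1.N2=(suspect,v1) | N2.N0=(alive,v0) N2.N1=(alive,v0) N2.N2=(suspect,v1)
Op 3: gossip N2<->N0 -> N2.N0=(alive,v0) N2.N1=(alive,v0) N2.N2=(suspect,v1) | N0.N0=(alive,v0) N0.N1=(alive,v0) N0.N2=(suspect,v1)
Op 4: gossip N0<->N2 -> N0.N0=(alive,v0) N0.N1=(alive,v0) N0.N2=(suspect,v1) | N2.N0=(alive,v0) N2.N1=(alive,v0) N2.N2=(suspect,v1)
Op 5: gossip N1<->N0 -> N1.N0=(alive,v0) N1.N1=(alive,v0) N1.N2=(suspect,v1) | N0.N0=(alive,v0) N0.N1=(alive,v0) N0.N2=(suspect,v1)
Op 6: gossip N2<->N0 -> N2.N0=(alive,v0) N2.N1=(alive,v0) N2.N2=(suspect,v1) | N0.N0=(alive,v0) N0.N1=(alive,v0) N0.N2=(suspect,v1)
Op 7: N0 marks N1=dead -> (dead,v1)

Answer: N0=alive,0 N1=alive,0 N2=suspect,1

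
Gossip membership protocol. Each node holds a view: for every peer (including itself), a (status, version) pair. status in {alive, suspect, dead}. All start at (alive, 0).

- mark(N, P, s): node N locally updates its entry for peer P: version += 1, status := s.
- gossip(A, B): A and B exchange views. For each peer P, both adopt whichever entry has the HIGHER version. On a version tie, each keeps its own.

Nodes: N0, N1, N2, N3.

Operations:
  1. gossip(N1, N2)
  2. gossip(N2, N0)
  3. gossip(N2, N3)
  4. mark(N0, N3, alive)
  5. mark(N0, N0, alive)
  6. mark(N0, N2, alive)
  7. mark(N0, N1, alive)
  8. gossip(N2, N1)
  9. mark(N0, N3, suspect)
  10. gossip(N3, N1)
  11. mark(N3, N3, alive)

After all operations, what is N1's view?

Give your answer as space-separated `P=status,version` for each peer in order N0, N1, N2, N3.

Answer: N0=alive,0 N1=alive,0 N2=alive,0 N3=alive,0

Derivation:
Op 1: gossip N1<->N2 -> N1.N0=(alive,v0) N1.N1=(alive,v0) N1.N2=(alive,v0) N1.N3=(alive,v0) | N2.N0=(alive,v0) N2.N1=(alive,v0) N2.N2=(alive,v0) N2.N3=(alive,v0)
Op 2: gossip N2<->N0 -> N2.N0=(alive,v0) N2.N1=(alive,v0) N2.N2=(alive,v0) N2.N3=(alive,v0) | N0.N0=(alive,v0) N0.N1=(alive,v0) N0.N2=(alive,v0) N0.N3=(alive,v0)
Op 3: gossip N2<->N3 -> N2.N0=(alive,v0) N2.N1=(alive,v0) N2.N2=(alive,v0) N2.N3=(alive,v0) | N3.N0=(alive,v0) N3.N1=(alive,v0) N3.N2=(alive,v0) N3.N3=(alive,v0)
Op 4: N0 marks N3=alive -> (alive,v1)
Op 5: N0 marks N0=alive -> (alive,v1)
Op 6: N0 marks N2=alive -> (alive,v1)
Op 7: N0 marks N1=alive -> (alive,v1)
Op 8: gossip N2<->N1 -> N2.N0=(alive,v0) N2.N1=(alive,v0) N2.N2=(alive,v0) N2.N3=(alive,v0) | N1.N0=(alive,v0) N1.N1=(alive,v0) N1.N2=(alive,v0) N1.N3=(alive,v0)
Op 9: N0 marks N3=suspect -> (suspect,v2)
Op 10: gossip N3<->N1 -> N3.N0=(alive,v0) N3.N1=(alive,v0) N3.N2=(alive,v0) N3.N3=(alive,v0) | N1.N0=(alive,v0) N1.N1=(alive,v0) N1.N2=(alive,v0) N1.N3=(alive,v0)
Op 11: N3 marks N3=alive -> (alive,v1)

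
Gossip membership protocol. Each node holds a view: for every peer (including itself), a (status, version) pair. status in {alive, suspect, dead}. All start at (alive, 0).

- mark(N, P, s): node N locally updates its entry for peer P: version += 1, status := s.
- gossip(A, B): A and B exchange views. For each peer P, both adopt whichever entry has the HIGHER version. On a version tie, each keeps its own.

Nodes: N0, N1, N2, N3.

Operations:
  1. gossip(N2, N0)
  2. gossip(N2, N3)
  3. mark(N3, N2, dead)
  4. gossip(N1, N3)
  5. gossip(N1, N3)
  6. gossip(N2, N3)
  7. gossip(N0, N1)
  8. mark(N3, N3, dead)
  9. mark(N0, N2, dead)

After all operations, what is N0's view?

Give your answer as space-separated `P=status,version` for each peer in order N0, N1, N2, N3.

Op 1: gossip N2<->N0 -> N2.N0=(alive,v0) N2.N1=(alive,v0) N2.N2=(alive,v0) N2.N3=(alive,v0) | N0.N0=(alive,v0) N0.N1=(alive,v0) N0.N2=(alive,v0) N0.N3=(alive,v0)
Op 2: gossip N2<->N3 -> N2.N0=(alive,v0) N2.N1=(alive,v0) N2.N2=(alive,v0) N2.N3=(alive,v0) | N3.N0=(alive,v0) N3.N1=(alive,v0) N3.N2=(alive,v0) N3.N3=(alive,v0)
Op 3: N3 marks N2=dead -> (dead,v1)
Op 4: gossip N1<->N3 -> N1.N0=(alive,v0) N1.N1=(alive,v0) N1.N2=(dead,v1) N1.N3=(alive,v0) | N3.N0=(alive,v0) N3.N1=(alive,v0) N3.N2=(dead,v1) N3.N3=(alive,v0)
Op 5: gossip N1<->N3 -> N1.N0=(alive,v0) N1.N1=(alive,v0) N1.N2=(dead,v1) N1.N3=(alive,v0) | N3.N0=(alive,v0) N3.N1=(alive,v0) N3.N2=(dead,v1) N3.N3=(alive,v0)
Op 6: gossip N2<->N3 -> N2.N0=(alive,v0) N2.N1=(alive,v0) N2.N2=(dead,v1) N2.N3=(alive,v0) | N3.N0=(alive,v0) N3.N1=(alive,v0) N3.N2=(dead,v1) N3.N3=(alive,v0)
Op 7: gossip N0<->N1 -> N0.N0=(alive,v0) N0.N1=(alive,v0) N0.N2=(dead,v1) N0.N3=(alive,v0) | N1.N0=(alive,v0) N1.N1=(alive,v0) N1.N2=(dead,v1) N1.N3=(alive,v0)
Op 8: N3 marks N3=dead -> (dead,v1)
Op 9: N0 marks N2=dead -> (dead,v2)

Answer: N0=alive,0 N1=alive,0 N2=dead,2 N3=alive,0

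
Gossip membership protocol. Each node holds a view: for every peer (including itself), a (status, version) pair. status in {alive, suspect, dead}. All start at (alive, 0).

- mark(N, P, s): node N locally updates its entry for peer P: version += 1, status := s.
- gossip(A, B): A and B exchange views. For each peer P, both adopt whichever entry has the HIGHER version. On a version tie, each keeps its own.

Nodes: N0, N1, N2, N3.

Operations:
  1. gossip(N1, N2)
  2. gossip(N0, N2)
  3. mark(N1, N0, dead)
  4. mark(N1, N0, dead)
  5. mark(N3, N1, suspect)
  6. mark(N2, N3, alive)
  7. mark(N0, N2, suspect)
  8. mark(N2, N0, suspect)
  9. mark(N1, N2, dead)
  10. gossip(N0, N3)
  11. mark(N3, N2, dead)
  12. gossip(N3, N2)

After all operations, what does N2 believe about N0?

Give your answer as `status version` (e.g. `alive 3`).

Answer: suspect 1

Derivation:
Op 1: gossip N1<->N2 -> N1.N0=(alive,v0) N1.N1=(alive,v0) N1.N2=(alive,v0) N1.N3=(alive,v0) | N2.N0=(alive,v0) N2.N1=(alive,v0) N2.N2=(alive,v0) N2.N3=(alive,v0)
Op 2: gossip N0<->N2 -> N0.N0=(alive,v0) N0.N1=(alive,v0) N0.N2=(alive,v0) N0.N3=(alive,v0) | N2.N0=(alive,v0) N2.N1=(alive,v0) N2.N2=(alive,v0) N2.N3=(alive,v0)
Op 3: N1 marks N0=dead -> (dead,v1)
Op 4: N1 marks N0=dead -> (dead,v2)
Op 5: N3 marks N1=suspect -> (suspect,v1)
Op 6: N2 marks N3=alive -> (alive,v1)
Op 7: N0 marks N2=suspect -> (suspect,v1)
Op 8: N2 marks N0=suspect -> (suspect,v1)
Op 9: N1 marks N2=dead -> (dead,v1)
Op 10: gossip N0<->N3 -> N0.N0=(alive,v0) N0.N1=(suspect,v1) N0.N2=(suspect,v1) N0.N3=(alive,v0) | N3.N0=(alive,v0) N3.N1=(suspect,v1) N3.N2=(suspect,v1) N3.N3=(alive,v0)
Op 11: N3 marks N2=dead -> (dead,v2)
Op 12: gossip N3<->N2 -> N3.N0=(suspect,v1) N3.N1=(suspect,v1) N3.N2=(dead,v2) N3.N3=(alive,v1) | N2.N0=(suspect,v1) N2.N1=(suspect,v1) N2.N2=(dead,v2) N2.N3=(alive,v1)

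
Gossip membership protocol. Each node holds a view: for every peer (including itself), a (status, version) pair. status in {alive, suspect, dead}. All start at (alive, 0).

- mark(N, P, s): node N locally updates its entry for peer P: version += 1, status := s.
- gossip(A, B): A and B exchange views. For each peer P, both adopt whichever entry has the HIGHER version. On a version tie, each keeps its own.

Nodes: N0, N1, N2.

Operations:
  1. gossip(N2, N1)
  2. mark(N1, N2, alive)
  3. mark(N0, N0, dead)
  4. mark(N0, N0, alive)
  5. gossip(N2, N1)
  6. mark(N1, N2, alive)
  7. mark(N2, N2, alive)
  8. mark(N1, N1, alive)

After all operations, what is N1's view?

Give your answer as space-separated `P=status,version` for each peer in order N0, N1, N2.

Op 1: gossip N2<->N1 -> N2.N0=(alive,v0) N2.N1=(alive,v0) N2.N2=(alive,v0) | N1.N0=(alive,v0) N1.N1=(alive,v0) N1.N2=(alive,v0)
Op 2: N1 marks N2=alive -> (alive,v1)
Op 3: N0 marks N0=dead -> (dead,v1)
Op 4: N0 marks N0=alive -> (alive,v2)
Op 5: gossip N2<->N1 -> N2.N0=(alive,v0) N2.N1=(alive,v0) N2.N2=(alive,v1) | N1.N0=(alive,v0) N1.N1=(alive,v0) N1.N2=(alive,v1)
Op 6: N1 marks N2=alive -> (alive,v2)
Op 7: N2 marks N2=alive -> (alive,v2)
Op 8: N1 marks N1=alive -> (alive,v1)

Answer: N0=alive,0 N1=alive,1 N2=alive,2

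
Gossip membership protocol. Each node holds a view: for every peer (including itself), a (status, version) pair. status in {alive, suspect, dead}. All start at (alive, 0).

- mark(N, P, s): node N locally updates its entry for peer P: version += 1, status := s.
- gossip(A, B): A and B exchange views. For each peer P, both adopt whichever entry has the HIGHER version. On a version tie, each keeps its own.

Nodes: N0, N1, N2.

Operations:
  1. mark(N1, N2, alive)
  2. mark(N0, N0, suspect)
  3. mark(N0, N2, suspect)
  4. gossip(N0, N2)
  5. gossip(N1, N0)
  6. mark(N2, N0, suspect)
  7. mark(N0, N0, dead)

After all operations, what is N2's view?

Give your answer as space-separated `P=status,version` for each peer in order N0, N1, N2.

Op 1: N1 marks N2=alive -> (alive,v1)
Op 2: N0 marks N0=suspect -> (suspect,v1)
Op 3: N0 marks N2=suspect -> (suspect,v1)
Op 4: gossip N0<->N2 -> N0.N0=(suspect,v1) N0.N1=(alive,v0) N0.N2=(suspect,v1) | N2.N0=(suspect,v1) N2.N1=(alive,v0) N2.N2=(suspect,v1)
Op 5: gossip N1<->N0 -> N1.N0=(suspect,v1) N1.N1=(alive,v0) N1.N2=(alive,v1) | N0.N0=(suspect,v1) N0.N1=(alive,v0) N0.N2=(suspect,v1)
Op 6: N2 marks N0=suspect -> (suspect,v2)
Op 7: N0 marks N0=dead -> (dead,v2)

Answer: N0=suspect,2 N1=alive,0 N2=suspect,1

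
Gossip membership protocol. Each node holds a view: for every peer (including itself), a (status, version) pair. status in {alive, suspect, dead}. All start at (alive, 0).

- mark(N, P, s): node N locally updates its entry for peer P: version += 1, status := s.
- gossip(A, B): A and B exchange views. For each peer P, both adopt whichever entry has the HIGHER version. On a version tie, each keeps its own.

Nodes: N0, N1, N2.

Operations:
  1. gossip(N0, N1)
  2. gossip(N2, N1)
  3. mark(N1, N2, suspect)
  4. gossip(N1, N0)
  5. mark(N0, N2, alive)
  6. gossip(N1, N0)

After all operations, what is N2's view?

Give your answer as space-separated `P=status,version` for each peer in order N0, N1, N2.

Answer: N0=alive,0 N1=alive,0 N2=alive,0

Derivation:
Op 1: gossip N0<->N1 -> N0.N0=(alive,v0) N0.N1=(alive,v0) N0.N2=(alive,v0) | N1.N0=(alive,v0) N1.N1=(alive,v0) N1.N2=(alive,v0)
Op 2: gossip N2<->N1 -> N2.N0=(alive,v0) N2.N1=(alive,v0) N2.N2=(alive,v0) | N1.N0=(alive,v0) N1.N1=(alive,v0) N1.N2=(alive,v0)
Op 3: N1 marks N2=suspect -> (suspect,v1)
Op 4: gossip N1<->N0 -> N1.N0=(alive,v0) N1.N1=(alive,v0) N1.N2=(suspect,v1) | N0.N0=(alive,v0) N0.N1=(alive,v0) N0.N2=(suspect,v1)
Op 5: N0 marks N2=alive -> (alive,v2)
Op 6: gossip N1<->N0 -> N1.N0=(alive,v0) N1.N1=(alive,v0) N1.N2=(alive,v2) | N0.N0=(alive,v0) N0.N1=(alive,v0) N0.N2=(alive,v2)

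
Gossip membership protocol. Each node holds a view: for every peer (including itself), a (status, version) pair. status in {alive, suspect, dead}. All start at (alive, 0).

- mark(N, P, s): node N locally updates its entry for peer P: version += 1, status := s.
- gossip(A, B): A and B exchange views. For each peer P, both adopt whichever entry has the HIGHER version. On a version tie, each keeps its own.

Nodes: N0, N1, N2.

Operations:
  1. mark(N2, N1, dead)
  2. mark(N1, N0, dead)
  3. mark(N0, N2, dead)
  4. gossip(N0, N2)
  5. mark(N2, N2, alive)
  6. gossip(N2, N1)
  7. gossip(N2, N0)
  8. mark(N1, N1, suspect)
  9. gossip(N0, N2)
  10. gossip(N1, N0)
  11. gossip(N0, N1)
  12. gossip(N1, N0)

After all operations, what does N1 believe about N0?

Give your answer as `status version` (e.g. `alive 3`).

Answer: dead 1

Derivation:
Op 1: N2 marks N1=dead -> (dead,v1)
Op 2: N1 marks N0=dead -> (dead,v1)
Op 3: N0 marks N2=dead -> (dead,v1)
Op 4: gossip N0<->N2 -> N0.N0=(alive,v0) N0.N1=(dead,v1) N0.N2=(dead,v1) | N2.N0=(alive,v0) N2.N1=(dead,v1) N2.N2=(dead,v1)
Op 5: N2 marks N2=alive -> (alive,v2)
Op 6: gossip N2<->N1 -> N2.N0=(dead,v1) N2.N1=(dead,v1) N2.N2=(alive,v2) | N1.N0=(dead,v1) N1.N1=(dead,v1) N1.N2=(alive,v2)
Op 7: gossip N2<->N0 -> N2.N0=(dead,v1) N2.N1=(dead,v1) N2.N2=(alive,v2) | N0.N0=(dead,v1) N0.N1=(dead,v1) N0.N2=(alive,v2)
Op 8: N1 marks N1=suspect -> (suspect,v2)
Op 9: gossip N0<->N2 -> N0.N0=(dead,v1) N0.N1=(dead,v1) N0.N2=(alive,v2) | N2.N0=(dead,v1) N2.N1=(dead,v1) N2.N2=(alive,v2)
Op 10: gossip N1<->N0 -> N1.N0=(dead,v1) N1.N1=(suspect,v2) N1.N2=(alive,v2) | N0.N0=(dead,v1) N0.N1=(suspect,v2) N0.N2=(alive,v2)
Op 11: gossip N0<->N1 -> N0.N0=(dead,v1) N0.N1=(suspect,v2) N0.N2=(alive,v2) | N1.N0=(dead,v1) N1.N1=(suspect,v2) N1.N2=(alive,v2)
Op 12: gossip N1<->N0 -> N1.N0=(dead,v1) N1.N1=(suspect,v2) N1.N2=(alive,v2) | N0.N0=(dead,v1) N0.N1=(suspect,v2) N0.N2=(alive,v2)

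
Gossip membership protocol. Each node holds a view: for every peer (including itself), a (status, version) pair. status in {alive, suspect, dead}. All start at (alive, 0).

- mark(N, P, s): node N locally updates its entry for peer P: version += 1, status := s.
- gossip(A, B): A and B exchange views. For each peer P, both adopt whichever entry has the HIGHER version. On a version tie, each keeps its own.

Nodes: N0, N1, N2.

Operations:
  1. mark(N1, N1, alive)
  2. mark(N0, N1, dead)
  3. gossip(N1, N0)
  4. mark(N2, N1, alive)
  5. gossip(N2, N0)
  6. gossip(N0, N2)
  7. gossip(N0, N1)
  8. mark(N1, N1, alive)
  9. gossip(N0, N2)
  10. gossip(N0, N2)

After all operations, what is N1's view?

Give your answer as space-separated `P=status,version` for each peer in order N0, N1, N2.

Op 1: N1 marks N1=alive -> (alive,v1)
Op 2: N0 marks N1=dead -> (dead,v1)
Op 3: gossip N1<->N0 -> N1.N0=(alive,v0) N1.N1=(alive,v1) N1.N2=(alive,v0) | N0.N0=(alive,v0) N0.N1=(dead,v1) N0.N2=(alive,v0)
Op 4: N2 marks N1=alive -> (alive,v1)
Op 5: gossip N2<->N0 -> N2.N0=(alive,v0) N2.N1=(alive,v1) N2.N2=(alive,v0) | N0.N0=(alive,v0) N0.N1=(dead,v1) N0.N2=(alive,v0)
Op 6: gossip N0<->N2 -> N0.N0=(alive,v0) N0.N1=(dead,v1) N0.N2=(alive,v0) | N2.N0=(alive,v0) N2.N1=(alive,v1) N2.N2=(alive,v0)
Op 7: gossip N0<->N1 -> N0.N0=(alive,v0) N0.N1=(dead,v1) N0.N2=(alive,v0) | N1.N0=(alive,v0) N1.N1=(alive,v1) N1.N2=(alive,v0)
Op 8: N1 marks N1=alive -> (alive,v2)
Op 9: gossip N0<->N2 -> N0.N0=(alive,v0) N0.N1=(dead,v1) N0.N2=(alive,v0) | N2.N0=(alive,v0) N2.N1=(alive,v1) N2.N2=(alive,v0)
Op 10: gossip N0<->N2 -> N0.N0=(alive,v0) N0.N1=(dead,v1) N0.N2=(alive,v0) | N2.N0=(alive,v0) N2.N1=(alive,v1) N2.N2=(alive,v0)

Answer: N0=alive,0 N1=alive,2 N2=alive,0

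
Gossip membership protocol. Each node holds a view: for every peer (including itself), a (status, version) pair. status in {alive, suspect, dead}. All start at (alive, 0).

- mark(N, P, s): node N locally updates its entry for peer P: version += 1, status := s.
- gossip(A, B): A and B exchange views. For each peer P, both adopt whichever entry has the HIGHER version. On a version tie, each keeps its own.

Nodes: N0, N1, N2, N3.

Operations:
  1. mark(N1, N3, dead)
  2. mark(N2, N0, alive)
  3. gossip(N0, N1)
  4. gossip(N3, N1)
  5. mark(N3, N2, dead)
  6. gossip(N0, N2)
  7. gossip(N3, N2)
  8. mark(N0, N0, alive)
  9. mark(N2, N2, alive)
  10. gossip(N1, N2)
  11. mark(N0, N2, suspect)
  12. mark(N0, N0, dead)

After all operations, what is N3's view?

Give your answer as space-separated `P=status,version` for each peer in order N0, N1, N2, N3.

Answer: N0=alive,1 N1=alive,0 N2=dead,1 N3=dead,1

Derivation:
Op 1: N1 marks N3=dead -> (dead,v1)
Op 2: N2 marks N0=alive -> (alive,v1)
Op 3: gossip N0<->N1 -> N0.N0=(alive,v0) N0.N1=(alive,v0) N0.N2=(alive,v0) N0.N3=(dead,v1) | N1.N0=(alive,v0) N1.N1=(alive,v0) N1.N2=(alive,v0) N1.N3=(dead,v1)
Op 4: gossip N3<->N1 -> N3.N0=(alive,v0) N3.N1=(alive,v0) N3.N2=(alive,v0) N3.N3=(dead,v1) | N1.N0=(alive,v0) N1.N1=(alive,v0) N1.N2=(alive,v0) N1.N3=(dead,v1)
Op 5: N3 marks N2=dead -> (dead,v1)
Op 6: gossip N0<->N2 -> N0.N0=(alive,v1) N0.N1=(alive,v0) N0.N2=(alive,v0) N0.N3=(dead,v1) | N2.N0=(alive,v1) N2.N1=(alive,v0) N2.N2=(alive,v0) N2.N3=(dead,v1)
Op 7: gossip N3<->N2 -> N3.N0=(alive,v1) N3.N1=(alive,v0) N3.N2=(dead,v1) N3.N3=(dead,v1) | N2.N0=(alive,v1) N2.N1=(alive,v0) N2.N2=(dead,v1) N2.N3=(dead,v1)
Op 8: N0 marks N0=alive -> (alive,v2)
Op 9: N2 marks N2=alive -> (alive,v2)
Op 10: gossip N1<->N2 -> N1.N0=(alive,v1) N1.N1=(alive,v0) N1.N2=(alive,v2) N1.N3=(dead,v1) | N2.N0=(alive,v1) N2.N1=(alive,v0) N2.N2=(alive,v2) N2.N3=(dead,v1)
Op 11: N0 marks N2=suspect -> (suspect,v1)
Op 12: N0 marks N0=dead -> (dead,v3)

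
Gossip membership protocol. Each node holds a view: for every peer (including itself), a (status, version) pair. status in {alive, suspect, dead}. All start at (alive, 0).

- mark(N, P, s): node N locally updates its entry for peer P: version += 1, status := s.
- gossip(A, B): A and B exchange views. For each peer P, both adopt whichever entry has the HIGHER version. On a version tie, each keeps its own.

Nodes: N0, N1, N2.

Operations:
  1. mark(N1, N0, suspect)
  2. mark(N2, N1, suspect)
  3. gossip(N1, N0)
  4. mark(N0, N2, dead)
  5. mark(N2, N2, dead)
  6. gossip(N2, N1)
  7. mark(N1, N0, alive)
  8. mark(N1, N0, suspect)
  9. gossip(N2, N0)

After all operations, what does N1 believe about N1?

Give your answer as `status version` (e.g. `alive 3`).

Op 1: N1 marks N0=suspect -> (suspect,v1)
Op 2: N2 marks N1=suspect -> (suspect,v1)
Op 3: gossip N1<->N0 -> N1.N0=(suspect,v1) N1.N1=(alive,v0) N1.N2=(alive,v0) | N0.N0=(suspect,v1) N0.N1=(alive,v0) N0.N2=(alive,v0)
Op 4: N0 marks N2=dead -> (dead,v1)
Op 5: N2 marks N2=dead -> (dead,v1)
Op 6: gossip N2<->N1 -> N2.N0=(suspect,v1) N2.N1=(suspect,v1) N2.N2=(dead,v1) | N1.N0=(suspect,v1) N1.N1=(suspect,v1) N1.N2=(dead,v1)
Op 7: N1 marks N0=alive -> (alive,v2)
Op 8: N1 marks N0=suspect -> (suspect,v3)
Op 9: gossip N2<->N0 -> N2.N0=(suspect,v1) N2.N1=(suspect,v1) N2.N2=(dead,v1) | N0.N0=(suspect,v1) N0.N1=(suspect,v1) N0.N2=(dead,v1)

Answer: suspect 1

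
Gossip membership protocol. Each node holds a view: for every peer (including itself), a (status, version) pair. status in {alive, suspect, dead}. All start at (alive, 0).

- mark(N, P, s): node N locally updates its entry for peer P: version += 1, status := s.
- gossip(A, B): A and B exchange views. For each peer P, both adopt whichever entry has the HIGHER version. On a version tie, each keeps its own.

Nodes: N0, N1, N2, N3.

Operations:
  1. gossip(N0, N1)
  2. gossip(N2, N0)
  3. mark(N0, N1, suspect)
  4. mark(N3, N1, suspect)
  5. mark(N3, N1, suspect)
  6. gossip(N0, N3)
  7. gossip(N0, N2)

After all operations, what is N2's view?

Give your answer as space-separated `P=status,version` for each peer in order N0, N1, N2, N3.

Answer: N0=alive,0 N1=suspect,2 N2=alive,0 N3=alive,0

Derivation:
Op 1: gossip N0<->N1 -> N0.N0=(alive,v0) N0.N1=(alive,v0) N0.N2=(alive,v0) N0.N3=(alive,v0) | N1.N0=(alive,v0) N1.N1=(alive,v0) N1.N2=(alive,v0) N1.N3=(alive,v0)
Op 2: gossip N2<->N0 -> N2.N0=(alive,v0) N2.N1=(alive,v0) N2.N2=(alive,v0) N2.N3=(alive,v0) | N0.N0=(alive,v0) N0.N1=(alive,v0) N0.N2=(alive,v0) N0.N3=(alive,v0)
Op 3: N0 marks N1=suspect -> (suspect,v1)
Op 4: N3 marks N1=suspect -> (suspect,v1)
Op 5: N3 marks N1=suspect -> (suspect,v2)
Op 6: gossip N0<->N3 -> N0.N0=(alive,v0) N0.N1=(suspect,v2) N0.N2=(alive,v0) N0.N3=(alive,v0) | N3.N0=(alive,v0) N3.N1=(suspect,v2) N3.N2=(alive,v0) N3.N3=(alive,v0)
Op 7: gossip N0<->N2 -> N0.N0=(alive,v0) N0.N1=(suspect,v2) N0.N2=(alive,v0) N0.N3=(alive,v0) | N2.N0=(alive,v0) N2.N1=(suspect,v2) N2.N2=(alive,v0) N2.N3=(alive,v0)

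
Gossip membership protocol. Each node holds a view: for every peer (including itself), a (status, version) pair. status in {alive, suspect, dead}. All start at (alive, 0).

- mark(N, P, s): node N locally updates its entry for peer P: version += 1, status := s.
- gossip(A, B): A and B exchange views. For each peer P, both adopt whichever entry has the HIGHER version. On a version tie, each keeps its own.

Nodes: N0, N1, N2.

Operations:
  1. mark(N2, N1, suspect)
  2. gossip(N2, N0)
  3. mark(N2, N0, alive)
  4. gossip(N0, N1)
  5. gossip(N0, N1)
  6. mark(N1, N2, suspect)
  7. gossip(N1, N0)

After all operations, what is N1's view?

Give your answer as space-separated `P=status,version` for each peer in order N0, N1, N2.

Op 1: N2 marks N1=suspect -> (suspect,v1)
Op 2: gossip N2<->N0 -> N2.N0=(alive,v0) N2.N1=(suspect,v1) N2.N2=(alive,v0) | N0.N0=(alive,v0) N0.N1=(suspect,v1) N0.N2=(alive,v0)
Op 3: N2 marks N0=alive -> (alive,v1)
Op 4: gossip N0<->N1 -> N0.N0=(alive,v0) N0.N1=(suspect,v1) N0.N2=(alive,v0) | N1.N0=(alive,v0) N1.N1=(suspect,v1) N1.N2=(alive,v0)
Op 5: gossip N0<->N1 -> N0.N0=(alive,v0) N0.N1=(suspect,v1) N0.N2=(alive,v0) | N1.N0=(alive,v0) N1.N1=(suspect,v1) N1.N2=(alive,v0)
Op 6: N1 marks N2=suspect -> (suspect,v1)
Op 7: gossip N1<->N0 -> N1.N0=(alive,v0) N1.N1=(suspect,v1) N1.N2=(suspect,v1) | N0.N0=(alive,v0) N0.N1=(suspect,v1) N0.N2=(suspect,v1)

Answer: N0=alive,0 N1=suspect,1 N2=suspect,1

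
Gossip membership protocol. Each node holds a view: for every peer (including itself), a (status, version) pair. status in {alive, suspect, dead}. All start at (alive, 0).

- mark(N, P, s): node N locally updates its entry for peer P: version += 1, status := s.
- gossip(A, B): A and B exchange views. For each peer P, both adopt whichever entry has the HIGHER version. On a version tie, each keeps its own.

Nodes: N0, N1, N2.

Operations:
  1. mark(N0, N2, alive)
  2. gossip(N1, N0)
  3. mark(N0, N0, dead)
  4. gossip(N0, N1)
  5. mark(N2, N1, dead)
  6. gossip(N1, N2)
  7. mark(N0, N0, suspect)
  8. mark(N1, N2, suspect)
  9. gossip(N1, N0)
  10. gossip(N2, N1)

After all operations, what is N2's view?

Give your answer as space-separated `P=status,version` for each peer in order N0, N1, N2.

Op 1: N0 marks N2=alive -> (alive,v1)
Op 2: gossip N1<->N0 -> N1.N0=(alive,v0) N1.N1=(alive,v0) N1.N2=(alive,v1) | N0.N0=(alive,v0) N0.N1=(alive,v0) N0.N2=(alive,v1)
Op 3: N0 marks N0=dead -> (dead,v1)
Op 4: gossip N0<->N1 -> N0.N0=(dead,v1) N0.N1=(alive,v0) N0.N2=(alive,v1) | N1.N0=(dead,v1) N1.N1=(alive,v0) N1.N2=(alive,v1)
Op 5: N2 marks N1=dead -> (dead,v1)
Op 6: gossip N1<->N2 -> N1.N0=(dead,v1) N1.N1=(dead,v1) N1.N2=(alive,v1) | N2.N0=(dead,v1) N2.N1=(dead,v1) N2.N2=(alive,v1)
Op 7: N0 marks N0=suspect -> (suspect,v2)
Op 8: N1 marks N2=suspect -> (suspect,v2)
Op 9: gossip N1<->N0 -> N1.N0=(suspect,v2) N1.N1=(dead,v1) N1.N2=(suspect,v2) | N0.N0=(suspect,v2) N0.N1=(dead,v1) N0.N2=(suspect,v2)
Op 10: gossip N2<->N1 -> N2.N0=(suspect,v2) N2.N1=(dead,v1) N2.N2=(suspect,v2) | N1.N0=(suspect,v2) N1.N1=(dead,v1) N1.N2=(suspect,v2)

Answer: N0=suspect,2 N1=dead,1 N2=suspect,2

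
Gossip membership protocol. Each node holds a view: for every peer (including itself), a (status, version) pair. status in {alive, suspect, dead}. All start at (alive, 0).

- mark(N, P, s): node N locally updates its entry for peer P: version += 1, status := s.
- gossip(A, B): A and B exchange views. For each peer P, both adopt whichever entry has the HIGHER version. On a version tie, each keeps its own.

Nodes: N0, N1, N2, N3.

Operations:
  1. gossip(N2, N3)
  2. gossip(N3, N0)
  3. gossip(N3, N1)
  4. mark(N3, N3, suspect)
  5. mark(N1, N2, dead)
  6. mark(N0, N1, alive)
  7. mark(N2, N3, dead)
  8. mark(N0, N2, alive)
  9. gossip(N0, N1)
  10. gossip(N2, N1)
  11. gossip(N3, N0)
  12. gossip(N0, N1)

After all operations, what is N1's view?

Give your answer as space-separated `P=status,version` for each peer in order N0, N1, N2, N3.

Answer: N0=alive,0 N1=alive,1 N2=dead,1 N3=dead,1

Derivation:
Op 1: gossip N2<->N3 -> N2.N0=(alive,v0) N2.N1=(alive,v0) N2.N2=(alive,v0) N2.N3=(alive,v0) | N3.N0=(alive,v0) N3.N1=(alive,v0) N3.N2=(alive,v0) N3.N3=(alive,v0)
Op 2: gossip N3<->N0 -> N3.N0=(alive,v0) N3.N1=(alive,v0) N3.N2=(alive,v0) N3.N3=(alive,v0) | N0.N0=(alive,v0) N0.N1=(alive,v0) N0.N2=(alive,v0) N0.N3=(alive,v0)
Op 3: gossip N3<->N1 -> N3.N0=(alive,v0) N3.N1=(alive,v0) N3.N2=(alive,v0) N3.N3=(alive,v0) | N1.N0=(alive,v0) N1.N1=(alive,v0) N1.N2=(alive,v0) N1.N3=(alive,v0)
Op 4: N3 marks N3=suspect -> (suspect,v1)
Op 5: N1 marks N2=dead -> (dead,v1)
Op 6: N0 marks N1=alive -> (alive,v1)
Op 7: N2 marks N3=dead -> (dead,v1)
Op 8: N0 marks N2=alive -> (alive,v1)
Op 9: gossip N0<->N1 -> N0.N0=(alive,v0) N0.N1=(alive,v1) N0.N2=(alive,v1) N0.N3=(alive,v0) | N1.N0=(alive,v0) N1.N1=(alive,v1) N1.N2=(dead,v1) N1.N3=(alive,v0)
Op 10: gossip N2<->N1 -> N2.N0=(alive,v0) N2.N1=(alive,v1) N2.N2=(dead,v1) N2.N3=(dead,v1) | N1.N0=(alive,v0) N1.N1=(alive,v1) N1.N2=(dead,v1) N1.N3=(dead,v1)
Op 11: gossip N3<->N0 -> N3.N0=(alive,v0) N3.N1=(alive,v1) N3.N2=(alive,v1) N3.N3=(suspect,v1) | N0.N0=(alive,v0) N0.N1=(alive,v1) N0.N2=(alive,v1) N0.N3=(suspect,v1)
Op 12: gossip N0<->N1 -> N0.N0=(alive,v0) N0.N1=(alive,v1) N0.N2=(alive,v1) N0.N3=(suspect,v1) | N1.N0=(alive,v0) N1.N1=(alive,v1) N1.N2=(dead,v1) N1.N3=(dead,v1)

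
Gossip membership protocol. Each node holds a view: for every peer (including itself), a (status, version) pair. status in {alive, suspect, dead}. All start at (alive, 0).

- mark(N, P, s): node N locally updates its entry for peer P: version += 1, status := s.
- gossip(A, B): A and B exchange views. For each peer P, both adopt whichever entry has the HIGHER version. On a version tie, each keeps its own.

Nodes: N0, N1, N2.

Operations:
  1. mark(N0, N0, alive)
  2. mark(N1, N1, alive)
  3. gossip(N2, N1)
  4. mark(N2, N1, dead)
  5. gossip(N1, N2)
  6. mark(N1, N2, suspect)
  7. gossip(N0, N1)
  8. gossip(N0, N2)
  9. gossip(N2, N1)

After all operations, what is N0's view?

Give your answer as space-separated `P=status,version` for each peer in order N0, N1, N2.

Answer: N0=alive,1 N1=dead,2 N2=suspect,1

Derivation:
Op 1: N0 marks N0=alive -> (alive,v1)
Op 2: N1 marks N1=alive -> (alive,v1)
Op 3: gossip N2<->N1 -> N2.N0=(alive,v0) N2.N1=(alive,v1) N2.N2=(alive,v0) | N1.N0=(alive,v0) N1.N1=(alive,v1) N1.N2=(alive,v0)
Op 4: N2 marks N1=dead -> (dead,v2)
Op 5: gossip N1<->N2 -> N1.N0=(alive,v0) N1.N1=(dead,v2) N1.N2=(alive,v0) | N2.N0=(alive,v0) N2.N1=(dead,v2) N2.N2=(alive,v0)
Op 6: N1 marks N2=suspect -> (suspect,v1)
Op 7: gossip N0<->N1 -> N0.N0=(alive,v1) N0.N1=(dead,v2) N0.N2=(suspect,v1) | N1.N0=(alive,v1) N1.N1=(dead,v2) N1.N2=(suspect,v1)
Op 8: gossip N0<->N2 -> N0.N0=(alive,v1) N0.N1=(dead,v2) N0.N2=(suspect,v1) | N2.N0=(alive,v1) N2.N1=(dead,v2) N2.N2=(suspect,v1)
Op 9: gossip N2<->N1 -> N2.N0=(alive,v1) N2.N1=(dead,v2) N2.N2=(suspect,v1) | N1.N0=(alive,v1) N1.N1=(dead,v2) N1.N2=(suspect,v1)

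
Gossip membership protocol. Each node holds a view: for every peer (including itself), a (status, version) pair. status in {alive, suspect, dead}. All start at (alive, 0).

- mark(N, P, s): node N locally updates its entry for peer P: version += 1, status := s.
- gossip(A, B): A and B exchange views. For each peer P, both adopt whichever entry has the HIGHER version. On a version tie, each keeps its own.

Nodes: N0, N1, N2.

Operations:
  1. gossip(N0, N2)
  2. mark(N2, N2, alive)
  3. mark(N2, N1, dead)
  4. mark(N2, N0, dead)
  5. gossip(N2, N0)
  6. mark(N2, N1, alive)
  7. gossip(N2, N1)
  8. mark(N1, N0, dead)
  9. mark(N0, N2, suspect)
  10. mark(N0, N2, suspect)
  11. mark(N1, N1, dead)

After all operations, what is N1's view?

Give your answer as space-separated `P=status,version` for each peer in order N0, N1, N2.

Answer: N0=dead,2 N1=dead,3 N2=alive,1

Derivation:
Op 1: gossip N0<->N2 -> N0.N0=(alive,v0) N0.N1=(alive,v0) N0.N2=(alive,v0) | N2.N0=(alive,v0) N2.N1=(alive,v0) N2.N2=(alive,v0)
Op 2: N2 marks N2=alive -> (alive,v1)
Op 3: N2 marks N1=dead -> (dead,v1)
Op 4: N2 marks N0=dead -> (dead,v1)
Op 5: gossip N2<->N0 -> N2.N0=(dead,v1) N2.N1=(dead,v1) N2.N2=(alive,v1) | N0.N0=(dead,v1) N0.N1=(dead,v1) N0.N2=(alive,v1)
Op 6: N2 marks N1=alive -> (alive,v2)
Op 7: gossip N2<->N1 -> N2.N0=(dead,v1) N2.N1=(alive,v2) N2.N2=(alive,v1) | N1.N0=(dead,v1) N1.N1=(alive,v2) N1.N2=(alive,v1)
Op 8: N1 marks N0=dead -> (dead,v2)
Op 9: N0 marks N2=suspect -> (suspect,v2)
Op 10: N0 marks N2=suspect -> (suspect,v3)
Op 11: N1 marks N1=dead -> (dead,v3)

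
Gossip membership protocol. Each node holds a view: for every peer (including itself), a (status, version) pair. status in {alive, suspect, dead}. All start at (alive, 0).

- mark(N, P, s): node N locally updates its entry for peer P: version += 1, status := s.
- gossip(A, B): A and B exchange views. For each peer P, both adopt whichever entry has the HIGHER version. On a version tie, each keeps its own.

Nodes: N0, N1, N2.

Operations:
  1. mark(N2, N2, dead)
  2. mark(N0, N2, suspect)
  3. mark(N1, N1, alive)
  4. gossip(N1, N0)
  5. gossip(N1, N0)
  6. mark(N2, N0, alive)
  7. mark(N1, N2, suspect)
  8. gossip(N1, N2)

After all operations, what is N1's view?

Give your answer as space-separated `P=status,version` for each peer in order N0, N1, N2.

Op 1: N2 marks N2=dead -> (dead,v1)
Op 2: N0 marks N2=suspect -> (suspect,v1)
Op 3: N1 marks N1=alive -> (alive,v1)
Op 4: gossip N1<->N0 -> N1.N0=(alive,v0) N1.N1=(alive,v1) N1.N2=(suspect,v1) | N0.N0=(alive,v0) N0.N1=(alive,v1) N0.N2=(suspect,v1)
Op 5: gossip N1<->N0 -> N1.N0=(alive,v0) N1.N1=(alive,v1) N1.N2=(suspect,v1) | N0.N0=(alive,v0) N0.N1=(alive,v1) N0.N2=(suspect,v1)
Op 6: N2 marks N0=alive -> (alive,v1)
Op 7: N1 marks N2=suspect -> (suspect,v2)
Op 8: gossip N1<->N2 -> N1.N0=(alive,v1) N1.N1=(alive,v1) N1.N2=(suspect,v2) | N2.N0=(alive,v1) N2.N1=(alive,v1) N2.N2=(suspect,v2)

Answer: N0=alive,1 N1=alive,1 N2=suspect,2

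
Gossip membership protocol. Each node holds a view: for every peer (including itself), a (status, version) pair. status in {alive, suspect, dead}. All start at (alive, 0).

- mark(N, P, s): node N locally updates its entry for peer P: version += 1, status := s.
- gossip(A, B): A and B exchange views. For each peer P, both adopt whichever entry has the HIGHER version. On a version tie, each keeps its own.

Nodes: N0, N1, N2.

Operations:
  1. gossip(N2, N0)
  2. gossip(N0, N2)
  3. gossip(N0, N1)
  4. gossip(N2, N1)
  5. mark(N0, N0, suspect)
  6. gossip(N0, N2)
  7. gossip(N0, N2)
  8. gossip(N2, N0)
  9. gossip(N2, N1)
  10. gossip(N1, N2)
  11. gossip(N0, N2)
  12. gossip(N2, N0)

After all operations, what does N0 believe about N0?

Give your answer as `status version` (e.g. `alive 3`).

Answer: suspect 1

Derivation:
Op 1: gossip N2<->N0 -> N2.N0=(alive,v0) N2.N1=(alive,v0) N2.N2=(alive,v0) | N0.N0=(alive,v0) N0.N1=(alive,v0) N0.N2=(alive,v0)
Op 2: gossip N0<->N2 -> N0.N0=(alive,v0) N0.N1=(alive,v0) N0.N2=(alive,v0) | N2.N0=(alive,v0) N2.N1=(alive,v0) N2.N2=(alive,v0)
Op 3: gossip N0<->N1 -> N0.N0=(alive,v0) N0.N1=(alive,v0) N0.N2=(alive,v0) | N1.N0=(alive,v0) N1.N1=(alive,v0) N1.N2=(alive,v0)
Op 4: gossip N2<->N1 -> N2.N0=(alive,v0) N2.N1=(alive,v0) N2.N2=(alive,v0) | N1.N0=(alive,v0) N1.N1=(alive,v0) N1.N2=(alive,v0)
Op 5: N0 marks N0=suspect -> (suspect,v1)
Op 6: gossip N0<->N2 -> N0.N0=(suspect,v1) N0.N1=(alive,v0) N0.N2=(alive,v0) | N2.N0=(suspect,v1) N2.N1=(alive,v0) N2.N2=(alive,v0)
Op 7: gossip N0<->N2 -> N0.N0=(suspect,v1) N0.N1=(alive,v0) N0.N2=(alive,v0) | N2.N0=(suspect,v1) N2.N1=(alive,v0) N2.N2=(alive,v0)
Op 8: gossip N2<->N0 -> N2.N0=(suspect,v1) N2.N1=(alive,v0) N2.N2=(alive,v0) | N0.N0=(suspect,v1) N0.N1=(alive,v0) N0.N2=(alive,v0)
Op 9: gossip N2<->N1 -> N2.N0=(suspect,v1) N2.N1=(alive,v0) N2.N2=(alive,v0) | N1.N0=(suspect,v1) N1.N1=(alive,v0) N1.N2=(alive,v0)
Op 10: gossip N1<->N2 -> N1.N0=(suspect,v1) N1.N1=(alive,v0) N1.N2=(alive,v0) | N2.N0=(suspect,v1) N2.N1=(alive,v0) N2.N2=(alive,v0)
Op 11: gossip N0<->N2 -> N0.N0=(suspect,v1) N0.N1=(alive,v0) N0.N2=(alive,v0) | N2.N0=(suspect,v1) N2.N1=(alive,v0) N2.N2=(alive,v0)
Op 12: gossip N2<->N0 -> N2.N0=(suspect,v1) N2.N1=(alive,v0) N2.N2=(alive,v0) | N0.N0=(suspect,v1) N0.N1=(alive,v0) N0.N2=(alive,v0)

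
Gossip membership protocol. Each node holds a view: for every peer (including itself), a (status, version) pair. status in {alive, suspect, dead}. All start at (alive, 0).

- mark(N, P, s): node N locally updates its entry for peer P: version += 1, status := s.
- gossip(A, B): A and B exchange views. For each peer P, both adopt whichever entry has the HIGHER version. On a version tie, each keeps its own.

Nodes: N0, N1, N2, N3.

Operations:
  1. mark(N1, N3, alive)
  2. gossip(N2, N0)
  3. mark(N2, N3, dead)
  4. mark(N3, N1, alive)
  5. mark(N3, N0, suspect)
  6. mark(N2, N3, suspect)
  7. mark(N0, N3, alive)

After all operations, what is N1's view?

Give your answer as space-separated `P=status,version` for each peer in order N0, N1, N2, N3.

Answer: N0=alive,0 N1=alive,0 N2=alive,0 N3=alive,1

Derivation:
Op 1: N1 marks N3=alive -> (alive,v1)
Op 2: gossip N2<->N0 -> N2.N0=(alive,v0) N2.N1=(alive,v0) N2.N2=(alive,v0) N2.N3=(alive,v0) | N0.N0=(alive,v0) N0.N1=(alive,v0) N0.N2=(alive,v0) N0.N3=(alive,v0)
Op 3: N2 marks N3=dead -> (dead,v1)
Op 4: N3 marks N1=alive -> (alive,v1)
Op 5: N3 marks N0=suspect -> (suspect,v1)
Op 6: N2 marks N3=suspect -> (suspect,v2)
Op 7: N0 marks N3=alive -> (alive,v1)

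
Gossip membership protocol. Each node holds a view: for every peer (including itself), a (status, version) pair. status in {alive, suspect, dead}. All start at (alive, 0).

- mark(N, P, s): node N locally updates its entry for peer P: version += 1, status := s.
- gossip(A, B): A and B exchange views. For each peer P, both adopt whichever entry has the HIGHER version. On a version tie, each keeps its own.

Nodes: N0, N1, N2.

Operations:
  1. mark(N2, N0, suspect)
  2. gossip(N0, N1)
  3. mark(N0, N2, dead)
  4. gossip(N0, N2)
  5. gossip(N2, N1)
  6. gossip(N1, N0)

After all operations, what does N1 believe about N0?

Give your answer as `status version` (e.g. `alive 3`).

Answer: suspect 1

Derivation:
Op 1: N2 marks N0=suspect -> (suspect,v1)
Op 2: gossip N0<->N1 -> N0.N0=(alive,v0) N0.N1=(alive,v0) N0.N2=(alive,v0) | N1.N0=(alive,v0) N1.N1=(alive,v0) N1.N2=(alive,v0)
Op 3: N0 marks N2=dead -> (dead,v1)
Op 4: gossip N0<->N2 -> N0.N0=(suspect,v1) N0.N1=(alive,v0) N0.N2=(dead,v1) | N2.N0=(suspect,v1) N2.N1=(alive,v0) N2.N2=(dead,v1)
Op 5: gossip N2<->N1 -> N2.N0=(suspect,v1) N2.N1=(alive,v0) N2.N2=(dead,v1) | N1.N0=(suspect,v1) N1.N1=(alive,v0) N1.N2=(dead,v1)
Op 6: gossip N1<->N0 -> N1.N0=(suspect,v1) N1.N1=(alive,v0) N1.N2=(dead,v1) | N0.N0=(suspect,v1) N0.N1=(alive,v0) N0.N2=(dead,v1)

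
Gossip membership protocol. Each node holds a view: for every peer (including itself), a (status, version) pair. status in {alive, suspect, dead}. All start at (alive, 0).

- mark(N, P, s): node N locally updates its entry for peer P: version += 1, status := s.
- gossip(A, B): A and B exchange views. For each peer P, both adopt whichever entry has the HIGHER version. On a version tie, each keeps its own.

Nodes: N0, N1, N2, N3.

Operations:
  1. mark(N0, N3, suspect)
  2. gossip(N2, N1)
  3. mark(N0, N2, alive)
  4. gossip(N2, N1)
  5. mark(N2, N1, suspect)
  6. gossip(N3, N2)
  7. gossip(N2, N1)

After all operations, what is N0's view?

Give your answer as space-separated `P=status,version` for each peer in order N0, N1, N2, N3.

Op 1: N0 marks N3=suspect -> (suspect,v1)
Op 2: gossip N2<->N1 -> N2.N0=(alive,v0) N2.N1=(alive,v0) N2.N2=(alive,v0) N2.N3=(alive,v0) | N1.N0=(alive,v0) N1.N1=(alive,v0) N1.N2=(alive,v0) N1.N3=(alive,v0)
Op 3: N0 marks N2=alive -> (alive,v1)
Op 4: gossip N2<->N1 -> N2.N0=(alive,v0) N2.N1=(alive,v0) N2.N2=(alive,v0) N2.N3=(alive,v0) | N1.N0=(alive,v0) N1.N1=(alive,v0) N1.N2=(alive,v0) N1.N3=(alive,v0)
Op 5: N2 marks N1=suspect -> (suspect,v1)
Op 6: gossip N3<->N2 -> N3.N0=(alive,v0) N3.N1=(suspect,v1) N3.N2=(alive,v0) N3.N3=(alive,v0) | N2.N0=(alive,v0) N2.N1=(suspect,v1) N2.N2=(alive,v0) N2.N3=(alive,v0)
Op 7: gossip N2<->N1 -> N2.N0=(alive,v0) N2.N1=(suspect,v1) N2.N2=(alive,v0) N2.N3=(alive,v0) | N1.N0=(alive,v0) N1.N1=(suspect,v1) N1.N2=(alive,v0) N1.N3=(alive,v0)

Answer: N0=alive,0 N1=alive,0 N2=alive,1 N3=suspect,1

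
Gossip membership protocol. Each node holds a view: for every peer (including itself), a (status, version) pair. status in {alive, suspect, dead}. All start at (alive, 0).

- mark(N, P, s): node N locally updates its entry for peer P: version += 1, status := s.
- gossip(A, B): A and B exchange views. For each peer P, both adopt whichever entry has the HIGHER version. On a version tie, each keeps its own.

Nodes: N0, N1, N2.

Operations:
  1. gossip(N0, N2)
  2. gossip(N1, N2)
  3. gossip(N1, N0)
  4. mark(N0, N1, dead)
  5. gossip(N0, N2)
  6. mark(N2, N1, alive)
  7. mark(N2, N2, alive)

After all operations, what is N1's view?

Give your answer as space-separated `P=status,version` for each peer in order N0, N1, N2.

Op 1: gossip N0<->N2 -> N0.N0=(alive,v0) N0.N1=(alive,v0) N0.N2=(alive,v0) | N2.N0=(alive,v0) N2.N1=(alive,v0) N2.N2=(alive,v0)
Op 2: gossip N1<->N2 -> N1.N0=(alive,v0) N1.N1=(alive,v0) N1.N2=(alive,v0) | N2.N0=(alive,v0) N2.N1=(alive,v0) N2.N2=(alive,v0)
Op 3: gossip N1<->N0 -> N1.N0=(alive,v0) N1.N1=(alive,v0) N1.N2=(alive,v0) | N0.N0=(alive,v0) N0.N1=(alive,v0) N0.N2=(alive,v0)
Op 4: N0 marks N1=dead -> (dead,v1)
Op 5: gossip N0<->N2 -> N0.N0=(alive,v0) N0.N1=(dead,v1) N0.N2=(alive,v0) | N2.N0=(alive,v0) N2.N1=(dead,v1) N2.N2=(alive,v0)
Op 6: N2 marks N1=alive -> (alive,v2)
Op 7: N2 marks N2=alive -> (alive,v1)

Answer: N0=alive,0 N1=alive,0 N2=alive,0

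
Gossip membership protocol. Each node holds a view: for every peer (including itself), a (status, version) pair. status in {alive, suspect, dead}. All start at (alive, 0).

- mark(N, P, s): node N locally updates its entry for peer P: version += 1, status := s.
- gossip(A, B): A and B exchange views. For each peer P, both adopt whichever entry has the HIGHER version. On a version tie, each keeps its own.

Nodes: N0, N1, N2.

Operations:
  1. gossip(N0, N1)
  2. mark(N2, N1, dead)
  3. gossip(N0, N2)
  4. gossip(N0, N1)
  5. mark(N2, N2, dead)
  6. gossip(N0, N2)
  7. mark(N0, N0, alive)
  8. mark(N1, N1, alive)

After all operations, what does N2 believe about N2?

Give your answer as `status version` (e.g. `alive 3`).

Op 1: gossip N0<->N1 -> N0.N0=(alive,v0) N0.N1=(alive,v0) N0.N2=(alive,v0) | N1.N0=(alive,v0) N1.N1=(alive,v0) N1.N2=(alive,v0)
Op 2: N2 marks N1=dead -> (dead,v1)
Op 3: gossip N0<->N2 -> N0.N0=(alive,v0) N0.N1=(dead,v1) N0.N2=(alive,v0) | N2.N0=(alive,v0) N2.N1=(dead,v1) N2.N2=(alive,v0)
Op 4: gossip N0<->N1 -> N0.N0=(alive,v0) N0.N1=(dead,v1) N0.N2=(alive,v0) | N1.N0=(alive,v0) N1.N1=(dead,v1) N1.N2=(alive,v0)
Op 5: N2 marks N2=dead -> (dead,v1)
Op 6: gossip N0<->N2 -> N0.N0=(alive,v0) N0.N1=(dead,v1) N0.N2=(dead,v1) | N2.N0=(alive,v0) N2.N1=(dead,v1) N2.N2=(dead,v1)
Op 7: N0 marks N0=alive -> (alive,v1)
Op 8: N1 marks N1=alive -> (alive,v2)

Answer: dead 1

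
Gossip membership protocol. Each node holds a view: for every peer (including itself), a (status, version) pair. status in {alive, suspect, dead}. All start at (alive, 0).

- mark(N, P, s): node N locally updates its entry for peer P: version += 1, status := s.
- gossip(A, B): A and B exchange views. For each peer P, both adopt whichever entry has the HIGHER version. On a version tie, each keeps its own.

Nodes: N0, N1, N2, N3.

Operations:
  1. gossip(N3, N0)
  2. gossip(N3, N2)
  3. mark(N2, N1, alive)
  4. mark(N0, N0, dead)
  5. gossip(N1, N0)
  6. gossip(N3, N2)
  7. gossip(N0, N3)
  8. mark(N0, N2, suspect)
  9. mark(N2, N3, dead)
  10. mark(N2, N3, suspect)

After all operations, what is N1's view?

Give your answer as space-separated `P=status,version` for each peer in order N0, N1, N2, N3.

Op 1: gossip N3<->N0 -> N3.N0=(alive,v0) N3.N1=(alive,v0) N3.N2=(alive,v0) N3.N3=(alive,v0) | N0.N0=(alive,v0) N0.N1=(alive,v0) N0.N2=(alive,v0) N0.N3=(alive,v0)
Op 2: gossip N3<->N2 -> N3.N0=(alive,v0) N3.N1=(alive,v0) N3.N2=(alive,v0) N3.N3=(alive,v0) | N2.N0=(alive,v0) N2.N1=(alive,v0) N2.N2=(alive,v0) N2.N3=(alive,v0)
Op 3: N2 marks N1=alive -> (alive,v1)
Op 4: N0 marks N0=dead -> (dead,v1)
Op 5: gossip N1<->N0 -> N1.N0=(dead,v1) N1.N1=(alive,v0) N1.N2=(alive,v0) N1.N3=(alive,v0) | N0.N0=(dead,v1) N0.N1=(alive,v0) N0.N2=(alive,v0) N0.N3=(alive,v0)
Op 6: gossip N3<->N2 -> N3.N0=(alive,v0) N3.N1=(alive,v1) N3.N2=(alive,v0) N3.N3=(alive,v0) | N2.N0=(alive,v0) N2.N1=(alive,v1) N2.N2=(alive,v0) N2.N3=(alive,v0)
Op 7: gossip N0<->N3 -> N0.N0=(dead,v1) N0.N1=(alive,v1) N0.N2=(alive,v0) N0.N3=(alive,v0) | N3.N0=(dead,v1) N3.N1=(alive,v1) N3.N2=(alive,v0) N3.N3=(alive,v0)
Op 8: N0 marks N2=suspect -> (suspect,v1)
Op 9: N2 marks N3=dead -> (dead,v1)
Op 10: N2 marks N3=suspect -> (suspect,v2)

Answer: N0=dead,1 N1=alive,0 N2=alive,0 N3=alive,0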